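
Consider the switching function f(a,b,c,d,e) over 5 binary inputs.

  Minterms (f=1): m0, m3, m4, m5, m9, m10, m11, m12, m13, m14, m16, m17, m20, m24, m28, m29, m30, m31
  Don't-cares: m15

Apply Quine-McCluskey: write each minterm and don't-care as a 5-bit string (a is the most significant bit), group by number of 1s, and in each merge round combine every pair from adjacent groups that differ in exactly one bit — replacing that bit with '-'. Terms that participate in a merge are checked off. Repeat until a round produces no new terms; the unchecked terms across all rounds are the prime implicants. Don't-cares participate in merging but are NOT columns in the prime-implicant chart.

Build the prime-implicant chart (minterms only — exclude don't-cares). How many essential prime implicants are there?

8

size-2^0 implicants → 00000(✓)  00011(✓)  00100(✓)  00101(✓)  01001(✓)  01010(✓)  01011(✓)  01100(✓)  01101(✓)  01110(✓)  01111(✓)  10000(✓)  10001(✓)  10100(✓)  11000(✓)  11100(✓)  11101(✓)  11110(✓)  11111(✓)
size-2^1 implicants → -0000(✓)  -0100(✓)  -1100(✓)  -1101(✓)  -1110(✓)  -1111(✓)  0-011  0-100(✓)  0-101(✓)  00-00(✓)  0010-(✓)  01-01(✓)  01-10(✓)  01-11(✓)  010-1(✓)  0101-(✓)  011-0(✓)  011-1(✓)  0110-(✓)  0111-(✓)  1-000(✓)  1-100(✓)  10-00(✓)  1000-  11-00(✓)  111-0(✓)  111-1(✓)  1110-(✓)  1111-(✓)
size-2^2 implicants → --100  -0-00  -11-0(✓)  -11-1(✓)  -110-(✓)  -111-(✓)  0-10-  01--1  01-1-  011--(✓)  1--00  111--(✓)
size-2^3 implicants → -11--
Unchecked terms (primes): --100, -0-00, -11--, 0-011, 0-10-, 01--1, 01-1-, 1--00, 1000-
Minterm coverage:
  m0 ⊆ -0-00 [E]
  m3 ⊆ 0-011 [E]
  m4 ⊆ --100,-0-00,0-10-
  m5 ⊆ 0-10- [E]
  m9 ⊆ 01--1 [E]
  m10 ⊆ 01-1- [E]
  m11 ⊆ 0-011,01--1,01-1-
  m12 ⊆ --100,-11--,0-10-
  m13 ⊆ -11--,0-10-,01--1
  m14 ⊆ -11--,01-1-
  m16 ⊆ -0-00,1--00,1000-
  m17 ⊆ 1000- [E]
  m20 ⊆ --100,-0-00,1--00
  m24 ⊆ 1--00 [E]
  m28 ⊆ --100,-11--,1--00
  m29 ⊆ -11-- [E]
  m30 ⊆ -11-- [E]
  m31 ⊆ -11-- [E]
E = {-0-00, -11--, 0-011, 0-10-, 01--1, 01-1-, 1--00, 1000-}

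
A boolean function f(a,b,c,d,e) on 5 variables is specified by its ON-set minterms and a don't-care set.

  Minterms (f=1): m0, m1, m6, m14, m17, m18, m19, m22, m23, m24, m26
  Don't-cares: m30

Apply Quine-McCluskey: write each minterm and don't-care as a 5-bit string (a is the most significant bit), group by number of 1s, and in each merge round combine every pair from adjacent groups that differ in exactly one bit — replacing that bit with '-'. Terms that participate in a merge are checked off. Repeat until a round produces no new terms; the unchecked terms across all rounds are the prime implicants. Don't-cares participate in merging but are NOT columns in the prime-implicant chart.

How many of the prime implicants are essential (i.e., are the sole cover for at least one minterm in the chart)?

size-2^0 implicants → 00000(✓)  00001(✓)  00110(✓)  01110(✓)  10001(✓)  10010(✓)  10011(✓)  10110(✓)  10111(✓)  11000(✓)  11010(✓)  11110(✓)
size-2^1 implicants → -0001  -0110(✓)  -1110(✓)  0-110(✓)  0000-  1-010(✓)  1-110(✓)  10-10(✓)  10-11(✓)  100-1  1001-(✓)  1011-(✓)  11-10(✓)  110-0
size-2^2 implicants → --110  1--10  10-1-
Unchecked terms (primes): --110, -0001, 0000-, 1--10, 10-1-, 100-1, 110-0
Minterm coverage:
  m0 ⊆ 0000- [E]
  m1 ⊆ -0001,0000-
  m6 ⊆ --110 [E]
  m14 ⊆ --110 [E]
  m17 ⊆ -0001,100-1
  m18 ⊆ 1--10,10-1-
  m19 ⊆ 10-1-,100-1
  m22 ⊆ --110,1--10,10-1-
  m23 ⊆ 10-1- [E]
  m24 ⊆ 110-0 [E]
  m26 ⊆ 1--10,110-0
E = {--110, 0000-, 10-1-, 110-0}

4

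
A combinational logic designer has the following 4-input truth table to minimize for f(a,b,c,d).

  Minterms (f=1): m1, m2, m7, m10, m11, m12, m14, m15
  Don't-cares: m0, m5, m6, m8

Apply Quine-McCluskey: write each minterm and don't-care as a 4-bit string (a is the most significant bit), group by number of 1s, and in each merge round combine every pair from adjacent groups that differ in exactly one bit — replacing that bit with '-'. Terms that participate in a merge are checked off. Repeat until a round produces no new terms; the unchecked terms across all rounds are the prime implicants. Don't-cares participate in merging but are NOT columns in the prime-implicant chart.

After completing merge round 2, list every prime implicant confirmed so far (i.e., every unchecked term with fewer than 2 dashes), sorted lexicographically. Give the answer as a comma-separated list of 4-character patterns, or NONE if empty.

0-01, 000-, 01-1

[col 0] 0000*, 0001*, 0010*, 0101*, 0110*, 0111*, 1000*, 1010*, 1011*, 1100*, 1110*, 1111*
[col 1] -000*, -010*, -110*, -111*, 0-01, 0-10*, 00-0*, 000-, 01-1, 011-*, 1-00*, 1-10*, 1-11*, 10-0*, 101-*, 11-0*, 111-*
[col 2] --10, -0-0, -11-, 1--0, 1-1-
Prime implicants: --10, -0-0, -11-, 0-01, 000-, 01-1, 1--0, 1-1-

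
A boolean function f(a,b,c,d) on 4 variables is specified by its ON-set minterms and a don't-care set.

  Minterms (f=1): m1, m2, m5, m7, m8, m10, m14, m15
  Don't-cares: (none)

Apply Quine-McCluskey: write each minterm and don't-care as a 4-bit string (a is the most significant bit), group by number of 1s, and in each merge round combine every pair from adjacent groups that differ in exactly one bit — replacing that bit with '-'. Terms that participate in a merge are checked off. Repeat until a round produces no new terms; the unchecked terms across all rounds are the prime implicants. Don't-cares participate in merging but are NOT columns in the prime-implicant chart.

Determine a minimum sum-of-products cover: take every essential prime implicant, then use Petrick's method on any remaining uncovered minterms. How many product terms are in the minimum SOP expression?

5

size-2^0 implicants → 0001(✓)  0010(✓)  0101(✓)  0111(✓)  1000(✓)  1010(✓)  1110(✓)  1111(✓)
size-2^1 implicants → -010  -111  0-01  01-1  1-10  10-0  111-
Unchecked terms (primes): -010, -111, 0-01, 01-1, 1-10, 10-0, 111-
Minterm coverage:
  m1 ⊆ 0-01 [E]
  m2 ⊆ -010 [E]
  m5 ⊆ 0-01,01-1
  m7 ⊆ -111,01-1
  m8 ⊆ 10-0 [E]
  m10 ⊆ -010,1-10,10-0
  m14 ⊆ 1-10,111-
  m15 ⊆ -111,111-
E = {-010, 0-01, 10-0}
Petrick residual → -111, 1-10
Cover = b'cd' + bcd + a'c'd + acd' + ab'd'  |cover|=5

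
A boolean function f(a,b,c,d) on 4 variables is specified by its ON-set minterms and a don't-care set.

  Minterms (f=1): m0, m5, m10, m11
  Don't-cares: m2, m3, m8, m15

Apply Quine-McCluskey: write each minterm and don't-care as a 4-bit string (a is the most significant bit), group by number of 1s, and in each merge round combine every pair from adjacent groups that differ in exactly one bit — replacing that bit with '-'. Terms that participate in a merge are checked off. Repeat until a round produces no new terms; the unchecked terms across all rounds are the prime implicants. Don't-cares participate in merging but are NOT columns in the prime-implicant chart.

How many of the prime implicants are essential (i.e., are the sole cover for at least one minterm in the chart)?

Round 0: 0000✓ 0010✓ 0011✓ 0101 1000✓ 1010✓ 1011✓ 1111✓
Round 1: -000✓ -010✓ -011✓ 00-0✓ 001-✓ 1-11 10-0✓ 101-✓
Round 2: -0-0 -01-
PIs = {-0-0, -01-, 0101, 1-11}
Coverage chart:
  m0: -0-0 ←essential
  m5: 0101 ←essential
  m10: -0-0,-01-
  m11: -01-,1-11
Essential: -0-0, 0101

2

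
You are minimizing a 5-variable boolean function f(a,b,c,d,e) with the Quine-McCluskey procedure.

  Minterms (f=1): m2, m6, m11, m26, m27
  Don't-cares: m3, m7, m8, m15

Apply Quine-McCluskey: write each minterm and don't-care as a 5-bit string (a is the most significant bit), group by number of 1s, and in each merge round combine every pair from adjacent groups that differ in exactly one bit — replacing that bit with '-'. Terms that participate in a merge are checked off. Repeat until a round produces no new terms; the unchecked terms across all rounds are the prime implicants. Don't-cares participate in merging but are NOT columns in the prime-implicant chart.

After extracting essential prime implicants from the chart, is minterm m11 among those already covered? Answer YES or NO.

size-2^0 implicants → 00010(✓)  00011(✓)  00110(✓)  00111(✓)  01000  01011(✓)  01111(✓)  11010(✓)  11011(✓)
size-2^1 implicants → -1011  0-011(✓)  0-111(✓)  00-10(✓)  00-11(✓)  0001-(✓)  0011-(✓)  01-11(✓)  1101-
size-2^2 implicants → 0--11  00-1-
Unchecked terms (primes): -1011, 0--11, 00-1-, 01000, 1101-
Minterm coverage:
  m2 ⊆ 00-1- [E]
  m6 ⊆ 00-1- [E]
  m11 ⊆ -1011,0--11
  m26 ⊆ 1101- [E]
  m27 ⊆ -1011,1101-
E = {00-1-, 1101-}

NO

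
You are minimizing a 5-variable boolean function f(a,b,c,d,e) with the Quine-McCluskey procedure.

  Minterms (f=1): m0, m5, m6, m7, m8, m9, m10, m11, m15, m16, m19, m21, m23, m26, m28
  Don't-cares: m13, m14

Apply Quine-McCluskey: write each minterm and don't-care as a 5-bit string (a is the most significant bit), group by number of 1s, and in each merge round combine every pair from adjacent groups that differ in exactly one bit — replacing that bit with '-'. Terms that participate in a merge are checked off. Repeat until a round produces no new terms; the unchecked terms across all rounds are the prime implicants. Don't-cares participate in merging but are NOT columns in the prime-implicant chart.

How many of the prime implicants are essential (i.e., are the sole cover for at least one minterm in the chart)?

[col 0] 00000*, 00101*, 00110*, 00111*, 01000*, 01001*, 01010*, 01011*, 01101*, 01110*, 01111*, 10000*, 10011*, 10101*, 10111*, 11010*, 11100
[col 1] -0000, -0101*, -0111*, -1010, 0-000, 0-101*, 0-110*, 0-111*, 001-1*, 0011-*, 01-01*, 01-10*, 01-11*, 010-0*, 010-1*, 0100-*, 0101-*, 011-1*, 0111-*, 10-11, 101-1*
[col 2] -01-1, 0-1-1, 0-11-, 01--1, 01-1-, 010--
Prime implicants: -0000, -01-1, -1010, 0-000, 0-1-1, 0-11-, 01--1, 01-1-, 010--, 10-11, 11100
PI chart (minterm → PIs covering it):
  0 | -0000,0-000
  5 | -01-1,0-1-1
  6 | 0-11-  (sole → essential)
  7 | -01-1,0-1-1,0-11-
  8 | 0-000,010--
  9 | 01--1,010--
  10 | -1010,01-1-,010--
  11 | 01--1,01-1-,010--
  15 | 0-1-1,0-11-,01--1,01-1-
  16 | -0000  (sole → essential)
  19 | 10-11  (sole → essential)
  21 | -01-1  (sole → essential)
  23 | -01-1,10-11
  26 | -1010  (sole → essential)
  28 | 11100  (sole → essential)
Essential prime implicants: -0000, -01-1, -1010, 0-11-, 10-11, 11100

6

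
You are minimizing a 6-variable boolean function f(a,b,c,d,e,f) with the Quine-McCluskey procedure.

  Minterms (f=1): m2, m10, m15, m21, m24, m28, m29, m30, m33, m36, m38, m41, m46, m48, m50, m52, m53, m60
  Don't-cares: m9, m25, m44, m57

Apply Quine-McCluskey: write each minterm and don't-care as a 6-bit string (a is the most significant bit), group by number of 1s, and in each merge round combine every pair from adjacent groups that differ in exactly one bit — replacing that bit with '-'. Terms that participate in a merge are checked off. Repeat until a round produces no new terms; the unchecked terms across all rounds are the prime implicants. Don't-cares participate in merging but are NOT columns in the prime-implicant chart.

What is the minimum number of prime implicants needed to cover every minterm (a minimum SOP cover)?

size-2^0 implicants → 000010(✓)  001001(✓)  001010(✓)  001111  010101(✓)  011000(✓)  011001(✓)  011100(✓)  011101(✓)  011110(✓)  100001(✓)  100100(✓)  100110(✓)  101001(✓)  101100(✓)  101110(✓)  110000(✓)  110010(✓)  110100(✓)  110101(✓)  111001(✓)  111100(✓)
size-2^1 implicants → -01001(✓)  -10101  -11001(✓)  -11100  0-1001(✓)  00-010  01-101  011-00(✓)  011-01(✓)  01100-(✓)  0111-0  01110-(✓)  1-0100(✓)  1-1001(✓)  1-1100(✓)  10-001  10-100(✓)  10-110(✓)  1001-0(✓)  1011-0(✓)  11-100(✓)  110-00  1100-0  11010-
size-2^2 implicants → --1001  011-0-  1--100  10-1-0
Unchecked terms (primes): --1001, -10101, -11100, 00-010, 001111, 01-101, 011-0-, 0111-0, 1--100, 10-001, 10-1-0, 110-00, 1100-0, 11010-
Minterm coverage:
  m2 ⊆ 00-010 [E]
  m10 ⊆ 00-010 [E]
  m15 ⊆ 001111 [E]
  m21 ⊆ -10101,01-101
  m24 ⊆ 011-0- [E]
  m28 ⊆ -11100,011-0-,0111-0
  m29 ⊆ 01-101,011-0-
  m30 ⊆ 0111-0 [E]
  m33 ⊆ 10-001 [E]
  m36 ⊆ 1--100,10-1-0
  m38 ⊆ 10-1-0 [E]
  m41 ⊆ --1001,10-001
  m46 ⊆ 10-1-0 [E]
  m48 ⊆ 110-00,1100-0
  m50 ⊆ 1100-0 [E]
  m52 ⊆ 1--100,110-00,11010-
  m53 ⊆ -10101,11010-
  m60 ⊆ -11100,1--100
E = {00-010, 001111, 011-0-, 0111-0, 10-001, 10-1-0, 1100-0}
Petrick residual → -10101, 1--100
Cover = bc'de'f + a'b'd'ef' + a'b'cdef + a'bce' + a'bcdf' + ade'f' + ab'd'e'f + ab'df' + abc'd'f'  |cover|=9

9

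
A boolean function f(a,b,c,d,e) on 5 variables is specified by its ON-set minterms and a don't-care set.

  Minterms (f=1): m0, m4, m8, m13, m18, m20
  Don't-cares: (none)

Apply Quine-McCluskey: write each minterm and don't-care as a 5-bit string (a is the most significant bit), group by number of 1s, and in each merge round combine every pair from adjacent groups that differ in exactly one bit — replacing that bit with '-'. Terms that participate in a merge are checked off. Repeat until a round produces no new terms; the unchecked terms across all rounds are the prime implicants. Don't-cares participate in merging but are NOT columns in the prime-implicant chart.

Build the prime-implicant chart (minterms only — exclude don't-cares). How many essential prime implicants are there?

4

size-2^0 implicants → 00000(✓)  00100(✓)  01000(✓)  01101  10010  10100(✓)
size-2^1 implicants → -0100  0-000  00-00
Unchecked terms (primes): -0100, 0-000, 00-00, 01101, 10010
Minterm coverage:
  m0 ⊆ 0-000,00-00
  m4 ⊆ -0100,00-00
  m8 ⊆ 0-000 [E]
  m13 ⊆ 01101 [E]
  m18 ⊆ 10010 [E]
  m20 ⊆ -0100 [E]
E = {-0100, 0-000, 01101, 10010}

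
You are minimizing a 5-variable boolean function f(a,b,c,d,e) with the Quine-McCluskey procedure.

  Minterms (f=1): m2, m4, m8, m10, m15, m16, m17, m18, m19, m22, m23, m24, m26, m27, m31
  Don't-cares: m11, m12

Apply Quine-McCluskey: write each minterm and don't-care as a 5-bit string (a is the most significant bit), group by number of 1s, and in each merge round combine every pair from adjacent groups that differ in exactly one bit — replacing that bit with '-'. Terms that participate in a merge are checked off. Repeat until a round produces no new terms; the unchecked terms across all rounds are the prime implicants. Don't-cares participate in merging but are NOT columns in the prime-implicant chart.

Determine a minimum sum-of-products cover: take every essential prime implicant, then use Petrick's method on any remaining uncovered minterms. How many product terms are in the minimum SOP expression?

6

size-2^0 implicants → 00010(✓)  00100(✓)  01000(✓)  01010(✓)  01011(✓)  01100(✓)  01111(✓)  10000(✓)  10001(✓)  10010(✓)  10011(✓)  10110(✓)  10111(✓)  11000(✓)  11010(✓)  11011(✓)  11111(✓)
size-2^1 implicants → -0010(✓)  -1000(✓)  -1010(✓)  -1011(✓)  -1111(✓)  0-010(✓)  0-100  01-00  01-11(✓)  010-0(✓)  0101-(✓)  1-000(✓)  1-010(✓)  1-011(✓)  1-111(✓)  10-10(✓)  10-11(✓)  100-0(✓)  100-1(✓)  1000-(✓)  1001-(✓)  1011-(✓)  11-11(✓)  110-0(✓)  1101-(✓)
size-2^2 implicants → --010  -1-11  -10-0  -101-  1--11  1-0-0  1-01-  10-1-  100--
Unchecked terms (primes): --010, -1-11, -10-0, -101-, 0-100, 01-00, 1--11, 1-0-0, 1-01-, 10-1-, 100--
Minterm coverage:
  m2 ⊆ --010 [E]
  m4 ⊆ 0-100 [E]
  m8 ⊆ -10-0,01-00
  m10 ⊆ --010,-10-0,-101-
  m15 ⊆ -1-11 [E]
  m16 ⊆ 1-0-0,100--
  m17 ⊆ 100-- [E]
  m18 ⊆ --010,1-0-0,1-01-,10-1-,100--
  m19 ⊆ 1--11,1-01-,10-1-,100--
  m22 ⊆ 10-1- [E]
  m23 ⊆ 1--11,10-1-
  m24 ⊆ -10-0,1-0-0
  m26 ⊆ --010,-10-0,-101-,1-0-0,1-01-
  m27 ⊆ -1-11,-101-,1--11,1-01-
  m31 ⊆ -1-11,1--11
E = {--010, -1-11, 0-100, 10-1-, 100--}
Petrick residual → -10-0
Cover = c'de' + bde + bc'e' + a'cd'e' + ab'd + ab'c'  |cover|=6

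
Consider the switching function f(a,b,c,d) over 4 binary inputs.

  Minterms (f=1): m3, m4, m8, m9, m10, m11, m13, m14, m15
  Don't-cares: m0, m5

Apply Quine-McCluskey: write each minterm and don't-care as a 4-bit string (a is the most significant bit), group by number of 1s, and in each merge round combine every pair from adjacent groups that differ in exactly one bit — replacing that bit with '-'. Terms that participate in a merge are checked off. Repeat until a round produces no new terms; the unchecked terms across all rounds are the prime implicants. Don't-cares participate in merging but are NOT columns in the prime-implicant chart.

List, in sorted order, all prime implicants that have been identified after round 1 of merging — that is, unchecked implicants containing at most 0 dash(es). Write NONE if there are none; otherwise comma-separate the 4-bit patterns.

[col 0] 0000*, 0011*, 0100*, 0101*, 1000*, 1001*, 1010*, 1011*, 1101*, 1110*, 1111*
[col 1] -000, -011, -101, 0-00, 010-, 1-01*, 1-10*, 1-11*, 10-0*, 10-1*, 100-*, 101-*, 11-1*, 111-*
[col 2] 1--1, 1-1-, 10--
Prime implicants: -000, -011, -101, 0-00, 010-, 1--1, 1-1-, 10--

NONE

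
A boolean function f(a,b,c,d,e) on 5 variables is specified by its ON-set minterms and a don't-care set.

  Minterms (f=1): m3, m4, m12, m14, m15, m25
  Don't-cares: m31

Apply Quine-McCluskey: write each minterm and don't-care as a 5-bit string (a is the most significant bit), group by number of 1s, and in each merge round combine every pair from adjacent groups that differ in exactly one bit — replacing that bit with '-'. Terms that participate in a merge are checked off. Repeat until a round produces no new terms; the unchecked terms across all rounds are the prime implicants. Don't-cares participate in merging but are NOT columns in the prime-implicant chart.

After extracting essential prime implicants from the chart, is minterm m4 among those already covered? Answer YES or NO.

YES

size-2^0 implicants → 00011  00100(✓)  01100(✓)  01110(✓)  01111(✓)  11001  11111(✓)
size-2^1 implicants → -1111  0-100  011-0  0111-
Unchecked terms (primes): -1111, 0-100, 00011, 011-0, 0111-, 11001
Minterm coverage:
  m3 ⊆ 00011 [E]
  m4 ⊆ 0-100 [E]
  m12 ⊆ 0-100,011-0
  m14 ⊆ 011-0,0111-
  m15 ⊆ -1111,0111-
  m25 ⊆ 11001 [E]
E = {0-100, 00011, 11001}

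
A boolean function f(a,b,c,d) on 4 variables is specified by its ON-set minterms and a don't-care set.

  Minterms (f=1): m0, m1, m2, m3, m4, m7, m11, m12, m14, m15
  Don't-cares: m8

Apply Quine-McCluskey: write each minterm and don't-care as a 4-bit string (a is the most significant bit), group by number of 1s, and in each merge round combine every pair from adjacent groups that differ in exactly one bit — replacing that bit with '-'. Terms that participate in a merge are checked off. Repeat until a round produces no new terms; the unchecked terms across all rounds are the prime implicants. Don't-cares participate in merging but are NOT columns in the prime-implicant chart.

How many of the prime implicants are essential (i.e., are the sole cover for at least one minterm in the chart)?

[col 0] 0000*, 0001*, 0010*, 0011*, 0100*, 0111*, 1000*, 1011*, 1100*, 1110*, 1111*
[col 1] -000*, -011*, -100*, -111*, 0-00*, 0-11*, 00-0*, 00-1*, 000-*, 001-*, 1-00*, 1-11*, 11-0, 111-
[col 2] --00, --11, 00--
Prime implicants: --00, --11, 00--, 11-0, 111-
PI chart (minterm → PIs covering it):
  0 | --00,00--
  1 | 00--  (sole → essential)
  2 | 00--  (sole → essential)
  3 | --11,00--
  4 | --00  (sole → essential)
  7 | --11  (sole → essential)
  11 | --11  (sole → essential)
  12 | --00,11-0
  14 | 11-0,111-
  15 | --11,111-
Essential prime implicants: --00, --11, 00--

3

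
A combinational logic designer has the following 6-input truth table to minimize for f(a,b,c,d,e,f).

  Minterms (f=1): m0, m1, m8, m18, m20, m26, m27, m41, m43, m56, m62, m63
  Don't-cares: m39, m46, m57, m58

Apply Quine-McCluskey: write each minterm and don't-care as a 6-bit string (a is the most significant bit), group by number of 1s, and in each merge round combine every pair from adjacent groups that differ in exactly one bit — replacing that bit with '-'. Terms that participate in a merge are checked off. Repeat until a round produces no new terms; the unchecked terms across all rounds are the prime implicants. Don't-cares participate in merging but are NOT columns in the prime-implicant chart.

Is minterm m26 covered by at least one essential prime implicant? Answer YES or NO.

YES

[col 0] 000000*, 000001*, 001000*, 010010*, 010100, 011010*, 011011*, 100111, 101001*, 101011*, 101110*, 111000*, 111001*, 111010*, 111110*, 111111*
[col 1] -11010, 00-000, 00000-, 01-010, 01101-, 1-1001, 1-1110, 1010-1, 111-10, 1110-0, 11100-, 11111-
Prime implicants: -11010, 00-000, 00000-, 01-010, 010100, 01101-, 1-1001, 1-1110, 100111, 1010-1, 111-10, 1110-0, 11100-, 11111-
PI chart (minterm → PIs covering it):
  0 | 00-000,00000-
  1 | 00000-  (sole → essential)
  8 | 00-000  (sole → essential)
  18 | 01-010  (sole → essential)
  20 | 010100  (sole → essential)
  26 | -11010,01-010,01101-
  27 | 01101-  (sole → essential)
  41 | 1-1001,1010-1
  43 | 1010-1  (sole → essential)
  56 | 1110-0,11100-
  62 | 1-1110,111-10,11111-
  63 | 11111-  (sole → essential)
Essential prime implicants: 00-000, 00000-, 01-010, 010100, 01101-, 1010-1, 11111-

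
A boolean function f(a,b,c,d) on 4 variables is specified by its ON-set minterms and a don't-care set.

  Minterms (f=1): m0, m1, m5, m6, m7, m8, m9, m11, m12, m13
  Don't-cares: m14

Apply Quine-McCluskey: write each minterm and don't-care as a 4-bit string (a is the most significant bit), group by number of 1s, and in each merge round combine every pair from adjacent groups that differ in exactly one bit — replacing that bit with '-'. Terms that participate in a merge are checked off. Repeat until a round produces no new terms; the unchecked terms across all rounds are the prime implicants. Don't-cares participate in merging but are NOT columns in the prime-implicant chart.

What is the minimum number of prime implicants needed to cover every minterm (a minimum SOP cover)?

Round 0: 0000✓ 0001✓ 0101✓ 0110✓ 0111✓ 1000✓ 1001✓ 1011✓ 1100✓ 1101✓ 1110✓
Round 1: -000✓ -001✓ -101✓ -110 0-01✓ 000-✓ 01-1 011- 1-00✓ 1-01✓ 10-1 100-✓ 11-0 110-✓
Round 2: --01 -00- 1-0-
PIs = {--01, -00-, -110, 01-1, 011-, 1-0-, 10-1, 11-0}
Coverage chart:
  m0: -00- ←essential
  m1: --01,-00-
  m5: --01,01-1
  m6: -110,011-
  m7: 01-1,011-
  m8: -00-,1-0-
  m9: --01,-00-,1-0-,10-1
  m11: 10-1 ←essential
  m12: 1-0-,11-0
  m13: --01,1-0-
Essential: -00-, 10-1
Petrick residual → --01, 011-, 1-0-
Min cover (5 terms): c'd + b'c' + a'bc + ac' + ab'd

5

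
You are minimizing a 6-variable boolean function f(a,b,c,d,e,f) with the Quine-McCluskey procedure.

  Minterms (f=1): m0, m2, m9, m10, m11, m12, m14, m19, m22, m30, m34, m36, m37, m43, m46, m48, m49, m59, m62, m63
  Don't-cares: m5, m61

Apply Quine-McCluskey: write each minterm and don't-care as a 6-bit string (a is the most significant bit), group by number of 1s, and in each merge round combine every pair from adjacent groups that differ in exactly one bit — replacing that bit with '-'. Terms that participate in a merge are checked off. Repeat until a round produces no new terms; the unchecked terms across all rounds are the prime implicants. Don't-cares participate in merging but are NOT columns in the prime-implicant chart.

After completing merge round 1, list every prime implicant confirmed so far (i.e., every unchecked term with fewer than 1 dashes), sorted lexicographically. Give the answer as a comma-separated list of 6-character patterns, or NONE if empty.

size-2^0 implicants → 000000(✓)  000010(✓)  000101(✓)  001001(✓)  001010(✓)  001011(✓)  001100(✓)  001110(✓)  010011  010110(✓)  011110(✓)  100010(✓)  100100(✓)  100101(✓)  101011(✓)  101110(✓)  110000(✓)  110001(✓)  111011(✓)  111101(✓)  111110(✓)  111111(✓)
size-2^1 implicants → -00010  -00101  -01011  -01110(✓)  -11110(✓)  0-1110(✓)  00-010  0000-0  001-10  0010-1  00101-  0011-0  01-110  1-1011  1-1110(✓)  10010-  11000-  111-11  1111-1  11111-
size-2^2 implicants → --1110
Unchecked terms (primes): --1110, -00010, -00101, -01011, 00-010, 0000-0, 001-10, 0010-1, 00101-, 0011-0, 01-110, 010011, 1-1011, 10010-, 11000-, 111-11, 1111-1, 11111-

010011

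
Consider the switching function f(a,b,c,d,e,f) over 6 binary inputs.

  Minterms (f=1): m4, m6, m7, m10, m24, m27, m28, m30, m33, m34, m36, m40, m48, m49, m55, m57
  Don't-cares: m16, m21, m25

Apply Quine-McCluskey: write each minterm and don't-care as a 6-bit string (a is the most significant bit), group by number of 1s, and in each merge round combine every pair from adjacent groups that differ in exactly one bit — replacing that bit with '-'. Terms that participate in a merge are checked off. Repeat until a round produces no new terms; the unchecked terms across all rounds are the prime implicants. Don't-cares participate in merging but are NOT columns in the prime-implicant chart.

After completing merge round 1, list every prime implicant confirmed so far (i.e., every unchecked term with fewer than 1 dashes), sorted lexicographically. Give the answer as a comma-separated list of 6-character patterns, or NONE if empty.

001010, 010101, 100010, 101000, 110111

[col 0] 000100*, 000110*, 000111*, 001010, 010000*, 010101, 011000*, 011001*, 011011*, 011100*, 011110*, 100001*, 100010, 100100*, 101000, 110000*, 110001*, 110111, 111001*
[col 1] -00100, -10000, -11001, 0001-0, 00011-, 01-000, 011-00, 0110-1, 01100-, 0111-0, 1-0001, 11-001, 11000-
Prime implicants: -00100, -10000, -11001, 0001-0, 00011-, 001010, 01-000, 010101, 011-00, 0110-1, 01100-, 0111-0, 1-0001, 100010, 101000, 11-001, 11000-, 110111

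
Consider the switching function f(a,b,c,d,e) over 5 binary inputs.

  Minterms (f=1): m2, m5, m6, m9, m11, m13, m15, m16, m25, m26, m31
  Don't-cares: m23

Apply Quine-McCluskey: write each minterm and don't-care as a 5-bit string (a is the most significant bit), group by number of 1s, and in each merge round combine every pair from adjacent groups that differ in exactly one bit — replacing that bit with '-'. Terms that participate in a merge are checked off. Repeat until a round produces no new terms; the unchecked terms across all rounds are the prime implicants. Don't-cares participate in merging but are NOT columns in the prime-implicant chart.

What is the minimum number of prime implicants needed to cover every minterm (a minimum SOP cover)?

Round 0: 00010✓ 00101✓ 00110✓ 01001✓ 01011✓ 01101✓ 01111✓ 10000 10111✓ 11001✓ 11010 11111✓
Round 1: -1001 -1111 0-101 00-10 01-01✓ 01-11✓ 010-1✓ 011-1✓ 1-111
Round 2: 01--1
PIs = {-1001, -1111, 0-101, 00-10, 01--1, 1-111, 10000, 11010}
Coverage chart:
  m2: 00-10 ←essential
  m5: 0-101 ←essential
  m6: 00-10 ←essential
  m9: -1001,01--1
  m11: 01--1 ←essential
  m13: 0-101,01--1
  m15: -1111,01--1
  m16: 10000 ←essential
  m25: -1001 ←essential
  m26: 11010 ←essential
  m31: -1111,1-111
Essential: -1001, 0-101, 00-10, 01--1, 10000, 11010
Petrick residual → -1111
Min cover (7 terms): bc'd'e + bcde + a'cd'e + a'b'de' + a'be + ab'c'd'e' + abc'de'

7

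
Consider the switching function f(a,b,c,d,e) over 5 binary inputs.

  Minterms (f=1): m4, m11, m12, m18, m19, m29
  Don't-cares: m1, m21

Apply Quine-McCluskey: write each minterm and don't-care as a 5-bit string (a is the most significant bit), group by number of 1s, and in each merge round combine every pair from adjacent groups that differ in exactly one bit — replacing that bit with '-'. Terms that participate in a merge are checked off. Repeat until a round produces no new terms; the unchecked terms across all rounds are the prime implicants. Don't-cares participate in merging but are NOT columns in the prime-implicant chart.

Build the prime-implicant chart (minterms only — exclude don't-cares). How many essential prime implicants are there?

4

size-2^0 implicants → 00001  00100(✓)  01011  01100(✓)  10010(✓)  10011(✓)  10101(✓)  11101(✓)
size-2^1 implicants → 0-100  1-101  1001-
Unchecked terms (primes): 0-100, 00001, 01011, 1-101, 1001-
Minterm coverage:
  m4 ⊆ 0-100 [E]
  m11 ⊆ 01011 [E]
  m12 ⊆ 0-100 [E]
  m18 ⊆ 1001- [E]
  m19 ⊆ 1001- [E]
  m29 ⊆ 1-101 [E]
E = {0-100, 01011, 1-101, 1001-}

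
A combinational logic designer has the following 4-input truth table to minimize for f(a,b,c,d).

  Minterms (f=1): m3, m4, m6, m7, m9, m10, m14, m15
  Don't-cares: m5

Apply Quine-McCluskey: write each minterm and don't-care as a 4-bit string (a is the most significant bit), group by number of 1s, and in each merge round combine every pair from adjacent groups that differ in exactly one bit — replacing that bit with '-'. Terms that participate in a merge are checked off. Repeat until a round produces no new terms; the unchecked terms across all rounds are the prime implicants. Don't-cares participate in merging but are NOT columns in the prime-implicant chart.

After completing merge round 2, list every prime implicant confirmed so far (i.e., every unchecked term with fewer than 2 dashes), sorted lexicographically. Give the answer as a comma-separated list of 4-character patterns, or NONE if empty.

size-2^0 implicants → 0011(✓)  0100(✓)  0101(✓)  0110(✓)  0111(✓)  1001  1010(✓)  1110(✓)  1111(✓)
size-2^1 implicants → -110(✓)  -111(✓)  0-11  01-0(✓)  01-1(✓)  010-(✓)  011-(✓)  1-10  111-(✓)
size-2^2 implicants → -11-  01--
Unchecked terms (primes): -11-, 0-11, 01--, 1-10, 1001

0-11, 1-10, 1001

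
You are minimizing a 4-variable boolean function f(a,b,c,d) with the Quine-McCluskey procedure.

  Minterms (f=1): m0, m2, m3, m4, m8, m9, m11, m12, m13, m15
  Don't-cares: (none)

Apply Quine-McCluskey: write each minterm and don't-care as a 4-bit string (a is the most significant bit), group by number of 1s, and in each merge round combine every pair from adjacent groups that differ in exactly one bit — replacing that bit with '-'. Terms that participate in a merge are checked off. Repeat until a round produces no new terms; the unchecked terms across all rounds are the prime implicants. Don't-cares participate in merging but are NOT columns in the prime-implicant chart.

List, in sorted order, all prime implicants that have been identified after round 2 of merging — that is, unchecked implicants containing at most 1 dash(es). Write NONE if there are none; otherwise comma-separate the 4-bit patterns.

-011, 00-0, 001-

Round 0: 0000✓ 0010✓ 0011✓ 0100✓ 1000✓ 1001✓ 1011✓ 1100✓ 1101✓ 1111✓
Round 1: -000✓ -011 -100✓ 0-00✓ 00-0 001- 1-00✓ 1-01✓ 1-11✓ 10-1✓ 100-✓ 11-1✓ 110-✓
Round 2: --00 1--1 1-0-
PIs = {--00, -011, 00-0, 001-, 1--1, 1-0-}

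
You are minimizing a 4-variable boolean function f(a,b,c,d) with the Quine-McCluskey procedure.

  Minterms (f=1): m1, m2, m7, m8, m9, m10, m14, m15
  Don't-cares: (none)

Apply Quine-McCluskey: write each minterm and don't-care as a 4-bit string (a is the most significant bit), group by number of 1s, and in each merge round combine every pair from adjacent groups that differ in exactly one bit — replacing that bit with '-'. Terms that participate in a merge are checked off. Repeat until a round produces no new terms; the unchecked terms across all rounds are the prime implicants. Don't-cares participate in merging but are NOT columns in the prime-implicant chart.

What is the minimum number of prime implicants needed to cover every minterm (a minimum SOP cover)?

5

[col 0] 0001*, 0010*, 0111*, 1000*, 1001*, 1010*, 1110*, 1111*
[col 1] -001, -010, -111, 1-10, 10-0, 100-, 111-
Prime implicants: -001, -010, -111, 1-10, 10-0, 100-, 111-
PI chart (minterm → PIs covering it):
  1 | -001  (sole → essential)
  2 | -010  (sole → essential)
  7 | -111  (sole → essential)
  8 | 10-0,100-
  9 | -001,100-
  10 | -010,1-10,10-0
  14 | 1-10,111-
  15 | -111,111-
Essential prime implicants: -001, -010, -111
Petrick residual → 1-10, 10-0
Minimum SOP uses 5 PIs: b'c'd + b'cd' + bcd + acd' + ab'd'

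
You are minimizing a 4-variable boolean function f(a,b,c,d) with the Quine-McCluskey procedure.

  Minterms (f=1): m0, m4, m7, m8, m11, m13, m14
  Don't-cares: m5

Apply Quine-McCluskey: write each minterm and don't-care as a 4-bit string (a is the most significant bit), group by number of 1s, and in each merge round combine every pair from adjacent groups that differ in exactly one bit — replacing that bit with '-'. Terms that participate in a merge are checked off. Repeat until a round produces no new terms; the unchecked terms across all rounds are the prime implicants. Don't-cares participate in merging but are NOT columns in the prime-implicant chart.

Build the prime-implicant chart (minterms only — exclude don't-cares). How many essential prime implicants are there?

5

[col 0] 0000*, 0100*, 0101*, 0111*, 1000*, 1011, 1101*, 1110
[col 1] -000, -101, 0-00, 01-1, 010-
Prime implicants: -000, -101, 0-00, 01-1, 010-, 1011, 1110
PI chart (minterm → PIs covering it):
  0 | -000,0-00
  4 | 0-00,010-
  7 | 01-1  (sole → essential)
  8 | -000  (sole → essential)
  11 | 1011  (sole → essential)
  13 | -101  (sole → essential)
  14 | 1110  (sole → essential)
Essential prime implicants: -000, -101, 01-1, 1011, 1110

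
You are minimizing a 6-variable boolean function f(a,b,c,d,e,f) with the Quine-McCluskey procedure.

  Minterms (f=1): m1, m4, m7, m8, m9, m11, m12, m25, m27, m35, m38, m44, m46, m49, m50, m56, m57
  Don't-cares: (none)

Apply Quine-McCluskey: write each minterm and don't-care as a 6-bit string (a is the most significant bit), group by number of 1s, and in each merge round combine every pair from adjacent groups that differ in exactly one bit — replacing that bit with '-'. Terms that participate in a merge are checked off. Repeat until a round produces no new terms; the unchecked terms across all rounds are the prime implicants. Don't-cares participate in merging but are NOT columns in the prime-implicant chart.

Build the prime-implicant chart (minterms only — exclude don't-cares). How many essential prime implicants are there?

9

[col 0] 000001*, 000100*, 000111, 001000*, 001001*, 001011*, 001100*, 011001*, 011011*, 100011, 100110*, 101100*, 101110*, 110001*, 110010, 111000*, 111001*
[col 1] -01100, -11001, 0-1001*, 0-1011*, 00-001, 00-100, 001-00, 0010-1*, 00100-, 0110-1*, 10-110, 1011-0, 11-001, 11100-
[col 2] 0-10-1
Prime implicants: -01100, -11001, 0-10-1, 00-001, 00-100, 000111, 001-00, 00100-, 10-110, 100011, 1011-0, 11-001, 110010, 11100-
PI chart (minterm → PIs covering it):
  1 | 00-001  (sole → essential)
  4 | 00-100  (sole → essential)
  7 | 000111  (sole → essential)
  8 | 001-00,00100-
  9 | 0-10-1,00-001,00100-
  11 | 0-10-1  (sole → essential)
  12 | -01100,00-100,001-00
  25 | -11001,0-10-1
  27 | 0-10-1  (sole → essential)
  35 | 100011  (sole → essential)
  38 | 10-110  (sole → essential)
  44 | -01100,1011-0
  46 | 10-110,1011-0
  49 | 11-001  (sole → essential)
  50 | 110010  (sole → essential)
  56 | 11100-  (sole → essential)
  57 | -11001,11-001,11100-
Essential prime implicants: 0-10-1, 00-001, 00-100, 000111, 10-110, 100011, 11-001, 110010, 11100-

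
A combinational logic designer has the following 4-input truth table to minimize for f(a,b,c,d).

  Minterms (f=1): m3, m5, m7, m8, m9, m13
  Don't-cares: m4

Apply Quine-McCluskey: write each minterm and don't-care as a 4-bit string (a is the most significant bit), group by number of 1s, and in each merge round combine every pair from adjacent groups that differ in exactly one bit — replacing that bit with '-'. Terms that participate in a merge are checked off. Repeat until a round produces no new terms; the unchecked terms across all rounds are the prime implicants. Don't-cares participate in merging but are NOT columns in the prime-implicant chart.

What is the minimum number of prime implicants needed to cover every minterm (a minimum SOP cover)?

size-2^0 implicants → 0011(✓)  0100(✓)  0101(✓)  0111(✓)  1000(✓)  1001(✓)  1101(✓)
size-2^1 implicants → -101  0-11  01-1  010-  1-01  100-
Unchecked terms (primes): -101, 0-11, 01-1, 010-, 1-01, 100-
Minterm coverage:
  m3 ⊆ 0-11 [E]
  m5 ⊆ -101,01-1,010-
  m7 ⊆ 0-11,01-1
  m8 ⊆ 100- [E]
  m9 ⊆ 1-01,100-
  m13 ⊆ -101,1-01
E = {0-11, 100-}
Petrick residual → -101
Cover = bc'd + a'cd + ab'c'  |cover|=3

3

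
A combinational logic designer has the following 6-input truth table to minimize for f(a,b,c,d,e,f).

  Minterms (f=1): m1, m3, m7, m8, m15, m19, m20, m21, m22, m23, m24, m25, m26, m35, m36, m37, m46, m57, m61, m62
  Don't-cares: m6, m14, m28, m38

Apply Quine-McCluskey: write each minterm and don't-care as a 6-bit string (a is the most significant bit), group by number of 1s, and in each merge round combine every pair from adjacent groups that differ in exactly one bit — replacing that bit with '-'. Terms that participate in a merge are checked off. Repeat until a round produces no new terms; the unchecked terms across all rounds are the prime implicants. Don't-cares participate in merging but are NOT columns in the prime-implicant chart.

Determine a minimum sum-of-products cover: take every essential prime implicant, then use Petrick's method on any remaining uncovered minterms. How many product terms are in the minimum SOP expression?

Round 0: 000001✓ 000011✓ 000110✓ 000111✓ 001000✓ 001110✓ 001111✓ 010011✓ 010100✓ 010101✓ 010110✓ 010111✓ 011000✓ 011001✓ 011010✓ 011100✓ 100011✓ 100100✓ 100101✓ 100110✓ 101110✓ 111001✓ 111101✓ 111110✓
Round 1: -00011 -00110✓ -01110✓ -11001 0-0011✓ 0-0110✓ 0-0111✓ 0-1000 00-110✓ 00-111✓ 000-11✓ 0000-1 00011-✓ 00111-✓ 01-100 010-11✓ 0101-0✓ 0101-1✓ 01010-✓ 01011-✓ 011-00 0110-0 01100- 1-1110 10-110✓ 1001-0 10010- 111-01
Round 2: -0-110 0-0-11 0-011- 00-11- 0101--
PIs = {-0-110, -00011, -11001, 0-0-11, 0-011-, 0-1000, 00-11-, 0000-1, 01-100, 0101--, 011-00, 0110-0, 01100-, 1-1110, 1001-0, 10010-, 111-01}
Coverage chart:
  m1: 0000-1 ←essential
  m3: -00011,0-0-11,0000-1
  m7: 0-0-11,0-011-,00-11-
  m8: 0-1000 ←essential
  m15: 00-11- ←essential
  m19: 0-0-11 ←essential
  m20: 01-100,0101--
  m21: 0101-- ←essential
  m22: 0-011-,0101--
  m23: 0-0-11,0-011-,0101--
  m24: 0-1000,011-00,0110-0,01100-
  m25: -11001,01100-
  m26: 0110-0 ←essential
  m35: -00011 ←essential
  m36: 1001-0,10010-
  m37: 10010- ←essential
  m46: -0-110,1-1110
  m57: -11001,111-01
  m61: 111-01 ←essential
  m62: 1-1110 ←essential
Essential: -00011, 0-0-11, 0-1000, 00-11-, 0000-1, 0101--, 0110-0, 1-1110, 10010-, 111-01
Petrick residual → -11001
Min cover (11 terms): b'c'd'ef + bcd'e'f + a'c'ef + a'cd'e'f' + a'b'de + a'b'c'd'f + a'bc'd + a'bcd'f' + acdef' + ab'c'de' + abce'f

11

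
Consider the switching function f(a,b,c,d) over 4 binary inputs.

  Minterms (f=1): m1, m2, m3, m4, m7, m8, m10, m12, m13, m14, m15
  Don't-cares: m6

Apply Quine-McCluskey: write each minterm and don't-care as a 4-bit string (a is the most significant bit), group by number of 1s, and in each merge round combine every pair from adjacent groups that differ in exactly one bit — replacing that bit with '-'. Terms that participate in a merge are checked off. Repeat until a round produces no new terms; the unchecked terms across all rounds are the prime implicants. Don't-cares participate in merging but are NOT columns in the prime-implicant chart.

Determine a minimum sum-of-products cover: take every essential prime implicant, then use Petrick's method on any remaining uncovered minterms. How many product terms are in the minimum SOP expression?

5

size-2^0 implicants → 0001(✓)  0010(✓)  0011(✓)  0100(✓)  0110(✓)  0111(✓)  1000(✓)  1010(✓)  1100(✓)  1101(✓)  1110(✓)  1111(✓)
size-2^1 implicants → -010(✓)  -100(✓)  -110(✓)  -111(✓)  0-10(✓)  0-11(✓)  00-1  001-(✓)  01-0(✓)  011-(✓)  1-00(✓)  1-10(✓)  10-0(✓)  11-0(✓)  11-1(✓)  110-(✓)  111-(✓)
size-2^2 implicants → --10  -1-0  -11-  0-1-  1--0  11--
Unchecked terms (primes): --10, -1-0, -11-, 0-1-, 00-1, 1--0, 11--
Minterm coverage:
  m1 ⊆ 00-1 [E]
  m2 ⊆ --10,0-1-
  m3 ⊆ 0-1-,00-1
  m4 ⊆ -1-0 [E]
  m7 ⊆ -11-,0-1-
  m8 ⊆ 1--0 [E]
  m10 ⊆ --10,1--0
  m12 ⊆ -1-0,1--0,11--
  m13 ⊆ 11-- [E]
  m14 ⊆ --10,-1-0,-11-,1--0,11--
  m15 ⊆ -11-,11--
E = {-1-0, 00-1, 1--0, 11--}
Petrick residual → 0-1-
Cover = bd' + a'c + a'b'd + ad' + ab  |cover|=5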